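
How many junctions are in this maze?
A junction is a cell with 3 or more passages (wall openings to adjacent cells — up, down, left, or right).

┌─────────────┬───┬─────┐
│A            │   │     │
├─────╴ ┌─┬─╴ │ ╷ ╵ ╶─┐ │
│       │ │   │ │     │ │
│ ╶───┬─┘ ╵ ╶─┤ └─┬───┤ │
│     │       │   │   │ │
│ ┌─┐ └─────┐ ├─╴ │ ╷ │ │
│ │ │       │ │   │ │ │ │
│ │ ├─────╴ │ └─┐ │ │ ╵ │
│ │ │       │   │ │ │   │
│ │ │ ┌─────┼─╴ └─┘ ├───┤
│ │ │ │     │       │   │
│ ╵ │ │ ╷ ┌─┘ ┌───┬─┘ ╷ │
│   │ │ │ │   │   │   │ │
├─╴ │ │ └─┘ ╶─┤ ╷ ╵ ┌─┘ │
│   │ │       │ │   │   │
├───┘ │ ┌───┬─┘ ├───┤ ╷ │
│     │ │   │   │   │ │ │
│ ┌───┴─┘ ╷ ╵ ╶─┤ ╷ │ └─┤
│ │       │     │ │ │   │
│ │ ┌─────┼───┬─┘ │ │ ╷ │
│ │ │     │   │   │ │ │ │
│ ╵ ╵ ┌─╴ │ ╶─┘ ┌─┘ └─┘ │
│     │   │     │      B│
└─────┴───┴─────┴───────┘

Checking each cell for number of passages:

Junctions found (3+ passages):
  (0, 3): 3 passages
  (1, 9): 3 passages
  (2, 0): 3 passages
  (2, 4): 3 passages
  (2, 5): 3 passages
  (3, 8): 3 passages
  (5, 4): 3 passages
  (5, 7): 3 passages
  (6, 1): 3 passages
  (7, 3): 3 passages
  (7, 5): 3 passages
  (7, 11): 3 passages
  (9, 6): 3 passages
  (9, 10): 3 passages
  (11, 1): 3 passages
  (11, 9): 3 passages
Total junctions: 16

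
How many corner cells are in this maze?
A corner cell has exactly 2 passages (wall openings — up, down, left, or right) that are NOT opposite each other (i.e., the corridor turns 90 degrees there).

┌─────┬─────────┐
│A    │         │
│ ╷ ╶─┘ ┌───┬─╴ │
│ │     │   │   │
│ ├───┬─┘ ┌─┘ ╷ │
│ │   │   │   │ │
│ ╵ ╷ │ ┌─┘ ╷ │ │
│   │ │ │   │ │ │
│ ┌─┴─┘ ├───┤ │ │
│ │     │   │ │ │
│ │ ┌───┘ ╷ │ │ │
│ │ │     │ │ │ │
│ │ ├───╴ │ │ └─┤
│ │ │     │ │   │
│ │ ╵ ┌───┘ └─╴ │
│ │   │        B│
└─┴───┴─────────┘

Counting corner cells (2 non-opposite passages):
Total corners: 25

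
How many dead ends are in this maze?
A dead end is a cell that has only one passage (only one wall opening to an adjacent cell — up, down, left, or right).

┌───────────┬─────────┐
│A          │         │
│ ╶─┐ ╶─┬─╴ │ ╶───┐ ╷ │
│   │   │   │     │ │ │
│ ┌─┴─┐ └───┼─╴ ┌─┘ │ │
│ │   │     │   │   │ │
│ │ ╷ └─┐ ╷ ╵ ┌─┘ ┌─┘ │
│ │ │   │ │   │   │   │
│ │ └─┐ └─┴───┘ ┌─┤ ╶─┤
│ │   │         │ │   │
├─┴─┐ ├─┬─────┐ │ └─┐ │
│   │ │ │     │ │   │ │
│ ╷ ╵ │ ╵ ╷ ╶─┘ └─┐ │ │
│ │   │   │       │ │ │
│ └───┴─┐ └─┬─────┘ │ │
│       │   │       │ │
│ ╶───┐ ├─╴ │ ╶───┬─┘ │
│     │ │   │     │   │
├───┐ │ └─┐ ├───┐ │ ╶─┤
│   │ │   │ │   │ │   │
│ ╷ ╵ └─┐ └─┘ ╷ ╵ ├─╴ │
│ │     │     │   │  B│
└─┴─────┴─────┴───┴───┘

Checking each cell for number of passages:

Dead ends found at positions:
  (1, 1)
  (1, 4)
  (1, 8)
  (3, 4)
  (4, 0)
  (4, 8)
  (5, 3)
  (5, 6)
  (6, 8)
  (8, 4)
  (9, 5)
  (10, 0)
  (10, 3)
  (10, 9)
Total dead ends: 14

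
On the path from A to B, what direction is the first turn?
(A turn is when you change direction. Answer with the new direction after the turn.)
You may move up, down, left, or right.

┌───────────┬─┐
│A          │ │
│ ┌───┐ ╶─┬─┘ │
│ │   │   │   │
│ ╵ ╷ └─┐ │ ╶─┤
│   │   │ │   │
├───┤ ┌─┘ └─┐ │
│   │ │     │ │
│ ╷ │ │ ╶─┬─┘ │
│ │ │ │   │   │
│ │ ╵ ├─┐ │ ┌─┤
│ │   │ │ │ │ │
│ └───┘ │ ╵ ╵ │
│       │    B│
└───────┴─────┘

Directions: right, right, right, down, right, down, down, left, down, right, down, down, right, right
First turn direction: down

Solution:

┌───────────┬─┐
│A → → ↓    │ │
│ ┌───┐ ╶─┬─┘ │
│ │   │↳ ↓│   │
│ ╵ ╷ └─┐ │ ╶─┤
│   │   │↓│   │
├───┤ ┌─┘ └─┐ │
│   │ │↓ ↲  │ │
│ ╷ │ │ ╶─┬─┘ │
│ │ │ │↳ ↓│   │
│ │ ╵ ├─┐ │ ┌─┤
│ │   │ │↓│ │ │
│ └───┘ │ ╵ ╵ │
│       │↳ → B│
└───────┴─────┘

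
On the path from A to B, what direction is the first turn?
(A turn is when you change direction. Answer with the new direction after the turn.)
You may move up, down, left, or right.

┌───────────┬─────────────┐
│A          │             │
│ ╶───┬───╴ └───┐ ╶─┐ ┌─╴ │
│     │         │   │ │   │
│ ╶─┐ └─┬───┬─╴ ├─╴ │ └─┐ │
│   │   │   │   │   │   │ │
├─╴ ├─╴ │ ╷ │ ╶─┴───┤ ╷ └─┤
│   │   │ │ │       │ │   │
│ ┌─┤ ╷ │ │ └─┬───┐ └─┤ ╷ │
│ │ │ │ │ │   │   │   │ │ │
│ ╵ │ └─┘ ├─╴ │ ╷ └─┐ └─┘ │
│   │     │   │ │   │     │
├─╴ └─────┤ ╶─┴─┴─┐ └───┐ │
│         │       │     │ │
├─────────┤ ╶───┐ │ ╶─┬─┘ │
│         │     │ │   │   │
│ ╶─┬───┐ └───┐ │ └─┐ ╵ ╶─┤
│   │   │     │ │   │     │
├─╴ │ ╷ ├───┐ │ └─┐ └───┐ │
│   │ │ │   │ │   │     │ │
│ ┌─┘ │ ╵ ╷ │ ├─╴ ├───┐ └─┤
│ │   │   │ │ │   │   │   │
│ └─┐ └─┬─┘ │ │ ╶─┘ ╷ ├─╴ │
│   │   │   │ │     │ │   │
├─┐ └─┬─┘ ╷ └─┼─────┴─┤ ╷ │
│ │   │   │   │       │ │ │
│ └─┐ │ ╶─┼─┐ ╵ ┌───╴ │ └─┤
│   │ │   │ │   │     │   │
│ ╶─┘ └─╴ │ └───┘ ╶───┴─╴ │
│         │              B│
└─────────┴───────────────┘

Directions: down, right, right, down, right, down, left, down, down, right, right, up, up, up, right, down, down, right, down, left, down, right, right, right, down, down, right, down, right, right, down, right, down, left, down, down, right, down
First turn direction: right

Solution:

┌───────────┬─────────────┐
│A          │             │
│ ╶───┬───╴ └───┐ ╶─┐ ┌─╴ │
│↳ → ↓│         │   │ │   │
│ ╶─┐ └─┬───┬─╴ ├─╴ │ └─┐ │
│   │↳ ↓│↱ ↓│   │   │   │ │
├─╴ ├─╴ │ ╷ │ ╶─┴───┤ ╷ └─┤
│   │↓ ↲│↑│↓│       │ │   │
│ ┌─┤ ╷ │ │ └─┬───┐ └─┤ ╷ │
│ │ │↓│ │↑│↳ ↓│   │   │ │ │
│ ╵ │ └─┘ ├─╴ │ ╷ └─┐ └─┘ │
│   │↳ → ↑│↓ ↲│ │   │     │
├─╴ └─────┤ ╶─┴─┴─┐ └───┐ │
│         │↳ → → ↓│     │ │
├─────────┤ ╶───┐ │ ╶─┬─┘ │
│         │     │↓│   │   │
│ ╶─┬───┐ └───┐ │ └─┐ ╵ ╶─┤
│   │   │     │ │↳ ↓│     │
├─╴ │ ╷ ├───┐ │ └─┐ └───┐ │
│   │ │ │   │ │   │↳ → ↓│ │
│ ┌─┘ │ ╵ ╷ │ ├─╴ ├───┐ └─┤
│ │   │   │ │ │   │   │↳ ↓│
│ └─┐ └─┬─┘ │ │ ╶─┘ ╷ ├─╴ │
│   │   │   │ │     │ │↓ ↲│
├─┐ └─┬─┘ ╷ └─┼─────┴─┤ ╷ │
│ │   │   │   │       │↓│ │
│ └─┐ │ ╶─┼─┐ ╵ ┌───╴ │ └─┤
│   │ │   │ │   │     │↳ ↓│
│ ╶─┘ └─╴ │ └───┘ ╶───┴─╴ │
│         │              B│
└─────────┴───────────────┘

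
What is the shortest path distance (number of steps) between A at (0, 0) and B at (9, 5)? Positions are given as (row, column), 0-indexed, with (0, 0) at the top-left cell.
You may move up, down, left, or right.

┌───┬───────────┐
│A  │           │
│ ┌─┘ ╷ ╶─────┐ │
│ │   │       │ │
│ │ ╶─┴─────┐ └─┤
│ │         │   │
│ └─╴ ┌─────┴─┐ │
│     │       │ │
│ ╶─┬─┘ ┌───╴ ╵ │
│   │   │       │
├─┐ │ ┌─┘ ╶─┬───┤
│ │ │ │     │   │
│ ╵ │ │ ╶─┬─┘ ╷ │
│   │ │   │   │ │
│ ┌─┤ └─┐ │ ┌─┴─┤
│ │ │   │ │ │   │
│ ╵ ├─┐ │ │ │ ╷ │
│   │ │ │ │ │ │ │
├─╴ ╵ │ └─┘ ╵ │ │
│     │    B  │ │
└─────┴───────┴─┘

Finding path from (0, 0) to (9, 5):
Path: (0,0) → (1,0) → (2,0) → (3,0) → (3,1) → (3,2) → (2,2) → (2,1) → (1,1) → (1,2) → (0,2) → (0,3) → (1,3) → (1,4) → (1,5) → (1,6) → (2,6) → (2,7) → (3,7) → (4,7) → (4,6) → (3,6) → (3,5) → (3,4) → (3,3) → (4,3) → (4,2) → (5,2) → (6,2) → (7,2) → (7,3) → (8,3) → (9,3) → (9,4) → (9,5)
Distance: 34 steps

Solution:

┌───┬───────────┐
│A  │↱ ↓        │
│ ┌─┘ ╷ ╶─────┐ │
│↓│↱ ↑│↳ → → ↓│ │
│ │ ╶─┴─────┐ └─┤
│↓│↑ ↰      │↳ ↓│
│ └─╴ ┌─────┴─┐ │
│↳ → ↑│↓ ← ← ↰│↓│
│ ╶─┬─┘ ┌───╴ ╵ │
│   │↓ ↲│    ↑ ↲│
├─┐ │ ┌─┘ ╶─┬───┤
│ │ │↓│     │   │
│ ╵ │ │ ╶─┬─┘ ╷ │
│   │↓│   │   │ │
│ ┌─┤ └─┐ │ ┌─┴─┤
│ │ │↳ ↓│ │ │   │
│ ╵ ├─┐ │ │ │ ╷ │
│   │ │↓│ │ │ │ │
├─╴ ╵ │ └─┘ ╵ │ │
│     │↳ → B  │ │
└─────┴───────┴─┘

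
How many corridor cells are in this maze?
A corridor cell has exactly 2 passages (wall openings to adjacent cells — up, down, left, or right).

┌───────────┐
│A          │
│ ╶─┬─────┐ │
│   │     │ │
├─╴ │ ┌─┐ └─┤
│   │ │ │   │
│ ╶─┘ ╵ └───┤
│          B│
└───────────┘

Counting cells with exactly 2 passages:
Total corridor cells: 18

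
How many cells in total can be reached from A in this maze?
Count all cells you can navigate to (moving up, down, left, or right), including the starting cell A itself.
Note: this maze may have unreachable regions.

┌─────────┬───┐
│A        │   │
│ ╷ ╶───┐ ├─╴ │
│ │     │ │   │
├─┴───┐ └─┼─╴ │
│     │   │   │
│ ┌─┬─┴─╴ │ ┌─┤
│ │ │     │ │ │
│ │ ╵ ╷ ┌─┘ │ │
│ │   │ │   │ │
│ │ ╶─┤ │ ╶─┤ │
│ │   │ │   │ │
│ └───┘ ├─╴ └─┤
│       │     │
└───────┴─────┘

Using BFS/flood-fill to find all reachable cells from A:
Maze size: 7 × 7 = 49 total cells
17 cell(s) are walled off and cannot be reached from A.
Reachable cells: 32

Reachable region (· marks reachable cells):

┌─────────┬───┐
│A · · · ·│   │
│ ╷ ╶───┐ ├─╴ │
│·│· · ·│·│   │
├─┴───┐ └─┼─╴ │
│· · ·│· ·│   │
│ ┌─┬─┴─╴ │ ┌─┤
│·│·│· · ·│ │ │
│ │ ╵ ╷ ┌─┘ │ │
│·│· ·│·│   │ │
│ │ ╶─┤ │ ╶─┤ │
│·│· ·│·│   │ │
│ └───┘ ├─╴ └─┤
│· · · ·│     │
└───────┴─────┘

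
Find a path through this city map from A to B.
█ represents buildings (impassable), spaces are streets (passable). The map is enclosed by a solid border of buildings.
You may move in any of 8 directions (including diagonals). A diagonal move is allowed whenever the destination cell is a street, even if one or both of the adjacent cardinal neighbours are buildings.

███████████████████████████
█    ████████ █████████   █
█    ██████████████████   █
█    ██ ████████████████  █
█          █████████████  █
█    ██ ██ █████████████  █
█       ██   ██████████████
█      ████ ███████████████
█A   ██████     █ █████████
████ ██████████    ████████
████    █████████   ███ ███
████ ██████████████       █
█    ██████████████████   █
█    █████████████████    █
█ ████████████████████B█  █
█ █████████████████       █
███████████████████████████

Finding the shortest path from A to B:
Movement: 8-directional
Path length: 25 steps
Directions: right → right → right → up-right → up-right → up-right → up-right → right → down-right → down → down-right → down-right → right → right → right → down-right → right → right → down-right → down-right → right → right → down-right → down → down-left

Solution:

███████████████████████████
█    ████████ █████████   █
█    ██████████████████   █
█    ██ ████████████████  █
█       →↘ █████████████  █
█    ██↗██↓█████████████  █
█     ↗ ██↘  ██████████████
█    ↗ ████↘███████████████
█A→→↗██████ →→→↘█ █████████
████ ██████████ →→↘████████
████    █████████  ↘███ ███
████ ██████████████ →→↘   █
█    ██████████████████↓  █
█    █████████████████ ↙  █
█ ████████████████████B█  █
█ █████████████████       █
███████████████████████████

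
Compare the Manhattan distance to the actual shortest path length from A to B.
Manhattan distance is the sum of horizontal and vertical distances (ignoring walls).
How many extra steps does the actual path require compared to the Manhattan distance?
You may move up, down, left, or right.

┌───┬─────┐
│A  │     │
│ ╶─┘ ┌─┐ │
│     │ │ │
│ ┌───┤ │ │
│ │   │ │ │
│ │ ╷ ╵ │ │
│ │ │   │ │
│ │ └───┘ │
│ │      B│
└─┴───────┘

Manhattan distance: |4 - 0| + |4 - 0| = 8
Actual path length: 10
Extra steps: 10 - 8 = 2

Solution:

┌───┬─────┐
│A  │↱ → ↓│
│ ╶─┘ ┌─┐ │
│↳ → ↑│ │↓│
│ ┌───┤ │ │
│ │   │ │↓│
│ │ ╷ ╵ │ │
│ │ │   │↓│
│ │ └───┘ │
│ │      B│
└─┴───────┘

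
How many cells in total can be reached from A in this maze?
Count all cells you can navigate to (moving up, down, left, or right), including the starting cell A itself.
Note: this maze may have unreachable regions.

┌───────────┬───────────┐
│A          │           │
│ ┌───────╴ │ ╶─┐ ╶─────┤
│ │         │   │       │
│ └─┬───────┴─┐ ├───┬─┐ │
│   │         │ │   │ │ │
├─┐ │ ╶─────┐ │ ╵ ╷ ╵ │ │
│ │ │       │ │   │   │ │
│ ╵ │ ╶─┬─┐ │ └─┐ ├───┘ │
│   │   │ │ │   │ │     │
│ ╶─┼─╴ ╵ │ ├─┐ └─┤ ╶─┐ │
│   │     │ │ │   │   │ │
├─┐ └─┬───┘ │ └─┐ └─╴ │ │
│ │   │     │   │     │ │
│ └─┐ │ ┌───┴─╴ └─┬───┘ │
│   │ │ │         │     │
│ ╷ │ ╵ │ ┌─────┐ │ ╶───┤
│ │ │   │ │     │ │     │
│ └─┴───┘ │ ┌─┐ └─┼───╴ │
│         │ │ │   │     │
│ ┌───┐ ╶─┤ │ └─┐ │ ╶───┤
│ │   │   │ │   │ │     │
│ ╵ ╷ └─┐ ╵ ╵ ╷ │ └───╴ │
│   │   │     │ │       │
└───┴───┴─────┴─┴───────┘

Using BFS/flood-fill to find all reachable cells from A:
Maze size: 12 × 12 = 144 total cells
All cells are reachable — the maze is fully connected.
Reachable cells: 144

Reachable region (· marks reachable cells):

┌───────────┬───────────┐
│A · · · · ·│· · · · · ·│
│ ┌───────╴ │ ╶─┐ ╶─────┤
│·│· · · · ·│· ·│· · · ·│
│ └─┬───────┴─┐ ├───┬─┐ │
│· ·│· · · · ·│·│· ·│·│·│
├─┐ │ ╶─────┐ │ ╵ ╷ ╵ │ │
│·│·│· · · ·│·│· ·│· ·│·│
│ ╵ │ ╶─┬─┐ │ └─┐ ├───┘ │
│· ·│· ·│·│·│· ·│·│· · ·│
│ ╶─┼─╴ ╵ │ ├─┐ └─┤ ╶─┐ │
│· ·│· · ·│·│·│· ·│· ·│·│
├─┐ └─┬───┘ │ └─┐ └─╴ │ │
│·│· ·│· · ·│· ·│· · ·│·│
│ └─┐ │ ┌───┴─╴ └─┬───┘ │
│· ·│·│·│· · · · ·│· · ·│
│ ╷ │ ╵ │ ┌─────┐ │ ╶───┤
│·│·│· ·│·│· · ·│·│· · ·│
│ └─┴───┘ │ ┌─┐ └─┼───╴ │
│· · · · ·│·│·│· ·│· · ·│
│ ┌───┐ ╶─┤ │ └─┐ │ ╶───┤
│·│· ·│· ·│·│· ·│·│· · ·│
│ ╵ ╷ └─┐ ╵ ╵ ╷ │ └───╴ │
│· ·│· ·│· · ·│·│· · · ·│
└───┴───┴─────┴─┴───────┘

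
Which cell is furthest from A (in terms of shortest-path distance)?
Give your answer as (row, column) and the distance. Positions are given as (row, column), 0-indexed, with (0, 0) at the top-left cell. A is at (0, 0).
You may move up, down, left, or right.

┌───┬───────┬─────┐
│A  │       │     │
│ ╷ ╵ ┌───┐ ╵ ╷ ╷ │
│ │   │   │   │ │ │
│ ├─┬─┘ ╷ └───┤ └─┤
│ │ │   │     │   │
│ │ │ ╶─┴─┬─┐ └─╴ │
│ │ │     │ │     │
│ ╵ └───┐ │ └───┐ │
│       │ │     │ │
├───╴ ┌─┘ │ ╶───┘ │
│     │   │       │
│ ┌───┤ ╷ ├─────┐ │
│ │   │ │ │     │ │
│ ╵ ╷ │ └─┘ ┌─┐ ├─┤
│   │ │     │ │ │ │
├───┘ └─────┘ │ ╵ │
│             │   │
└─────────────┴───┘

Computing BFS distances from A to all cells:
Furthest cell: (7, 8)
Distance: 41 steps

Path from A to the furthest cell:

┌───┬───────┬─────┐
│A ↓│↱ → → ↓│↱ ↓  │
│ ╷ ╵ ┌───┐ ╵ ╷ ╷ │
│ │↳ ↑│↓ ↰│↳ ↑│↓│ │
│ ├─┬─┘ ╷ └───┤ └─┤
│ │ │↓ ↲│↑ ← ↰│↳ ↓│
│ │ │ ╶─┴─┬─┐ └─╴ │
│ │ │↳ → ↓│ │↑ ← ↲│
│ ╵ └───┐ │ └───┐ │
│       │↓│     │ │
├───╴ ┌─┘ │ ╶───┘ │
│     │↓ ↲│       │
│ ┌───┤ ╷ ├─────┐ │
│ │   │↓│ │↱ → ↓│ │
│ ╵ ╷ │ └─┘ ┌─┐ ├─┤
│   │ │↳ → ↑│ │↓│B│
├───┘ └─────┘ │ ╵ │
│             │↳ ↑│
└─────────────┴───┘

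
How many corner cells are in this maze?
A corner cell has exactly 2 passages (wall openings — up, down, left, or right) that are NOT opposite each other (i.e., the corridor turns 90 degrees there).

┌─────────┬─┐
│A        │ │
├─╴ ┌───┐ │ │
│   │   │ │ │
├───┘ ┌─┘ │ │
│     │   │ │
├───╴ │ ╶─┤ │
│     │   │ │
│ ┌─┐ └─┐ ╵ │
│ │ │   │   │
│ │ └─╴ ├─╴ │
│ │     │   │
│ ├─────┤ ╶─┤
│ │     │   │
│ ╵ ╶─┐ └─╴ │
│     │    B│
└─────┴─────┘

Counting corner cells (2 non-opposite passages):
Total corners: 22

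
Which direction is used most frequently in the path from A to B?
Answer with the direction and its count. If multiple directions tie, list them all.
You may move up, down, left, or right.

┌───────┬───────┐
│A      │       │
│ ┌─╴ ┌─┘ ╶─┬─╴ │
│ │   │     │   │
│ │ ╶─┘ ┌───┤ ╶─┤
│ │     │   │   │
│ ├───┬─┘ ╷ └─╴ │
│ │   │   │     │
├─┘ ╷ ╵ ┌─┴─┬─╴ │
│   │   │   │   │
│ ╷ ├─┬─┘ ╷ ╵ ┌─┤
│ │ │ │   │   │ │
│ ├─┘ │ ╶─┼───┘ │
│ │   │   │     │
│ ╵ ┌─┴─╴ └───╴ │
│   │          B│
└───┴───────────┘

Directions: right, right, down, left, down, right, right, up, right, up, right, right, right, down, left, down, right, down, down, left, down, left, up, left, down, left, down, right, down, right, right, right
Counts: {'right': 13, 'down': 10, 'left': 6, 'up': 3}
Most common: right (13 times)

Solution:

┌───────┬───────┐
│A → ↓  │↱ → → ↓│
│ ┌─╴ ┌─┘ ╶─┬─╴ │
│ │↓ ↲│↱ ↑  │↓ ↲│
│ │ ╶─┘ ┌───┤ ╶─┤
│ │↳ → ↑│   │↳ ↓│
│ ├───┬─┘ ╷ └─╴ │
│ │   │   │    ↓│
├─┘ ╷ ╵ ┌─┴─┬─╴ │
│   │   │↓ ↰│↓ ↲│
│ ╷ ├─┬─┘ ╷ ╵ ┌─┤
│ │ │ │↓ ↲│↑ ↲│ │
│ ├─┘ │ ╶─┼───┘ │
│ │   │↳ ↓│     │
│ ╵ ┌─┴─╴ └───╴ │
│   │    ↳ → → B│
└───┴───────────┘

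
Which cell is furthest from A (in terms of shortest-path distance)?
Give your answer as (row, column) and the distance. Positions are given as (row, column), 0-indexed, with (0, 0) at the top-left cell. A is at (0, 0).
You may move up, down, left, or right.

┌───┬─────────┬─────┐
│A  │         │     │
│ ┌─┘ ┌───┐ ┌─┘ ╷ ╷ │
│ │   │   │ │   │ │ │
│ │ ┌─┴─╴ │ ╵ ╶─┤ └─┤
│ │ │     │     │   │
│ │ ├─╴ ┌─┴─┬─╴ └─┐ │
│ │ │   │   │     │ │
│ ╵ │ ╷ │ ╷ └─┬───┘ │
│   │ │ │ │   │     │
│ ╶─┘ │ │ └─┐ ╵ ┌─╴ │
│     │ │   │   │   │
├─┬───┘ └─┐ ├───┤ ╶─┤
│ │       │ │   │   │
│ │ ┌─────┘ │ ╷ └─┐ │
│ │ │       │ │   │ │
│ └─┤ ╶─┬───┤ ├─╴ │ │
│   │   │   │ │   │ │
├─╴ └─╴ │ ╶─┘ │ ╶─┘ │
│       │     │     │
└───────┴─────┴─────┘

Computing BFS distances from A to all cells:
Furthest cell: (6, 0)
Distance: 50 steps

Path from A to the furthest cell:

┌───┬─────────┬─────┐
│A  │↱ → → ↓  │↱ ↓  │
│ ┌─┘ ┌───┐ ┌─┘ ╷ ╷ │
│↓│↱ ↑│   │↓│↱ ↑│↓│ │
│ │ ┌─┴─╴ │ ╵ ╶─┤ └─┤
│↓│↑│     │↳ ↑  │↳ ↓│
│ │ ├─╴ ┌─┴─┬─╴ └─┐ │
│↓│↑│   │↓ ↰│     │↓│
│ ╵ │ ╷ │ ╷ └─┬───┘ │
│↳ ↑│ │ │↓│↑ ↰│↓ ← ↲│
│ ╶─┘ │ │ └─┐ ╵ ┌─╴ │
│     │ │↳ ↓│↑ ↲│   │
├─┬───┘ └─┐ ├───┤ ╶─┤
│B│       │↓│   │   │
│ │ ┌─────┘ │ ╷ └─┐ │
│↑│ │↓ ← ← ↲│ │   │ │
│ └─┤ ╶─┬───┤ ├─╴ │ │
│↑ ↰│↳ ↓│   │ │   │ │
├─╴ └─╴ │ ╶─┘ │ ╶─┘ │
│  ↑ ← ↲│     │     │
└───────┴─────┴─────┘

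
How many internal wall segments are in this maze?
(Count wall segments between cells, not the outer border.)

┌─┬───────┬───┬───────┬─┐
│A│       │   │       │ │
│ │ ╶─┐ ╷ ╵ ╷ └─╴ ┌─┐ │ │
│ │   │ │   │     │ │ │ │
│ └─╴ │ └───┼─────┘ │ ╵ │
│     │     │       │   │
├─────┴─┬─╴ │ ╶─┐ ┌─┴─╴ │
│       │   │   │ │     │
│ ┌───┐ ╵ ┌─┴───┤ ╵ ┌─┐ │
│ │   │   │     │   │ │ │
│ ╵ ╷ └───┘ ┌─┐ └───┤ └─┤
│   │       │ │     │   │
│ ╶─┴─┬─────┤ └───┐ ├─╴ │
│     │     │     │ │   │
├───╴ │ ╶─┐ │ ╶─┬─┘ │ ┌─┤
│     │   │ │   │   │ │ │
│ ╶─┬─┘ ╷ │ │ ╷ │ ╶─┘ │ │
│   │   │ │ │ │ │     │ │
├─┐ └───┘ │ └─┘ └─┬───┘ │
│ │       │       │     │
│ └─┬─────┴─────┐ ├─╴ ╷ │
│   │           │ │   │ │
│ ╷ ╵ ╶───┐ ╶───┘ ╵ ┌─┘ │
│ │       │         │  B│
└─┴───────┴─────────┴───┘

Counting internal wall segments:
Total internal walls: 121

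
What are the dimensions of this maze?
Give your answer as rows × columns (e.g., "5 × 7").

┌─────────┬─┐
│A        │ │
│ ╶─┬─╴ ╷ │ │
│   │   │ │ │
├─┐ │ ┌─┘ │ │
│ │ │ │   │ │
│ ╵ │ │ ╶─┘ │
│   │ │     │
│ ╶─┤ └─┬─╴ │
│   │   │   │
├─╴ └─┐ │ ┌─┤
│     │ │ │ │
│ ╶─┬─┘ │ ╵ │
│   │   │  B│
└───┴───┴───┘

Counting the maze dimensions:
Rows (vertical): 7
Columns (horizontal): 6
Dimensions: 7 × 6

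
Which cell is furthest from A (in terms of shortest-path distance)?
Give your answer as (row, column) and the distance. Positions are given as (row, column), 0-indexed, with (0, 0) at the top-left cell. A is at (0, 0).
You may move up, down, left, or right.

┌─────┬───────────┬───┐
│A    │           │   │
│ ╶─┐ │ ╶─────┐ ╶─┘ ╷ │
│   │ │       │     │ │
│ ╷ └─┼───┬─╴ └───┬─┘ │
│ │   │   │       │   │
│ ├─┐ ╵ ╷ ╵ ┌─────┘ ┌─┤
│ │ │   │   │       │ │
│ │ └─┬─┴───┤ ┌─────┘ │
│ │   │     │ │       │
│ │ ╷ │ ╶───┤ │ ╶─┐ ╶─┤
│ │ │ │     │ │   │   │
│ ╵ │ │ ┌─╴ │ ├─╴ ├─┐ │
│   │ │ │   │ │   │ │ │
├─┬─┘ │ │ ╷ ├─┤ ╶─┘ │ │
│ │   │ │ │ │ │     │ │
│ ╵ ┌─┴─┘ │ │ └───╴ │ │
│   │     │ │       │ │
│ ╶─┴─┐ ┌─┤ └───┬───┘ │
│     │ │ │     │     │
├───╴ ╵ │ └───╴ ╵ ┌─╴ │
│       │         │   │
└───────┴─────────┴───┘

Computing BFS distances from A to all cells:
Furthest cell: (7, 6)
Distance: 57 steps

Path from A to the furthest cell:

┌─────┬───────────┬───┐
│A    │           │   │
│ ╶─┐ │ ╶─────┐ ╶─┘ ╷ │
│↓  │ │       │     │ │
│ ╷ └─┼───┬─╴ └───┬─┘ │
│↓│   │   │       │   │
│ ├─┐ ╵ ╷ ╵ ┌─────┘ ┌─┤
│↓│ │   │   │       │ │
│ │ └─┬─┴───┤ ┌─────┘ │
│↓│↱ ↓│     │ │↓ ← ↰  │
│ │ ╷ │ ╶───┤ │ ╶─┐ ╶─┤
│↓│↑│↓│     │ │↳ ↓│↑ ↰│
│ ╵ │ │ ┌─╴ │ ├─╴ ├─┐ │
│↳ ↑│↓│ │↱ ↓│ │↓ ↲│ │↑│
├─┬─┘ │ │ ╷ ├─┤ ╶─┘ │ │
│ │↓ ↲│ │↑│↓│B│↳ → ↓│↑│
│ ╵ ┌─┴─┘ │ │ └───╴ │ │
│↓ ↲│  ↱ ↑│↓│↑ ← ← ↲│↑│
│ ╶─┴─┐ ┌─┤ └───┬───┘ │
│↳ → ↓│↑│ │↳ → ↓│↱ → ↑│
├───╴ ╵ │ └───╴ ╵ ┌─╴ │
│    ↳ ↑│      ↳ ↑│   │
└───────┴─────────┴───┘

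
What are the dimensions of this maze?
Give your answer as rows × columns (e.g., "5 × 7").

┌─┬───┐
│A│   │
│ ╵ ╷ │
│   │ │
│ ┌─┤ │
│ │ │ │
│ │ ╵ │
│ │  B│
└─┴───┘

Counting the maze dimensions:
Rows (vertical): 4
Columns (horizontal): 3
Dimensions: 4 × 3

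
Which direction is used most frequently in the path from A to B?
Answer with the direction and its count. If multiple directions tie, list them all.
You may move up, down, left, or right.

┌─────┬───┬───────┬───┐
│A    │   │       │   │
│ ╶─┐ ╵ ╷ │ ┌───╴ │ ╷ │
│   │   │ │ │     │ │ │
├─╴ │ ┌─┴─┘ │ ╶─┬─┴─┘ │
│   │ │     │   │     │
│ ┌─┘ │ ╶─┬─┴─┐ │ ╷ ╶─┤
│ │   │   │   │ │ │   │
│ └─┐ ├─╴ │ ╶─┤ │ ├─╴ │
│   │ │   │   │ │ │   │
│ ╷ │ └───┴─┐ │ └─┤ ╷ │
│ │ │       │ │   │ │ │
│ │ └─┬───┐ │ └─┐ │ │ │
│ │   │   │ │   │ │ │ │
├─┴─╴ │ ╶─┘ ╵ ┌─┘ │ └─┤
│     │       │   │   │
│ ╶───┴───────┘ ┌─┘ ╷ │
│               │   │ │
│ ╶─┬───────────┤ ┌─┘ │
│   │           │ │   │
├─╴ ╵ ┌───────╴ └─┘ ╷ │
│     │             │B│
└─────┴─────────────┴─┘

Directions: down, right, down, left, down, down, right, down, down, right, down, left, left, down, down, right, down, right, up, right, right, right, right, right, down, right, right, up, right, down
Counts: {'down': 12, 'right': 13, 'left': 3, 'up': 2}
Most common: right (13 times)

Solution:

┌─────┬───┬───────┬───┐
│A    │   │       │   │
│ ╶─┐ ╵ ╷ │ ┌───╴ │ ╷ │
│↳ ↓│   │ │ │     │ │ │
├─╴ │ ┌─┴─┘ │ ╶─┬─┴─┘ │
│↓ ↲│ │     │   │     │
│ ┌─┘ │ ╶─┬─┴─┐ │ ╷ ╶─┤
│↓│   │   │   │ │ │   │
│ └─┐ ├─╴ │ ╶─┤ │ ├─╴ │
│↳ ↓│ │   │   │ │ │   │
│ ╷ │ └───┴─┐ │ └─┤ ╷ │
│ │↓│       │ │   │ │ │
│ │ └─┬───┐ │ └─┐ │ │ │
│ │↳ ↓│   │ │   │ │ │ │
├─┴─╴ │ ╶─┘ ╵ ┌─┘ │ └─┤
│↓ ← ↲│       │   │   │
│ ╶───┴───────┘ ┌─┘ ╷ │
│↓              │   │ │
│ ╶─┬───────────┤ ┌─┘ │
│↳ ↓│↱ → → → → ↓│ │↱ ↓│
├─╴ ╵ ┌───────╴ └─┘ ╷ │
│  ↳ ↑│        ↳ → ↑│B│
└─────┴─────────────┴─┘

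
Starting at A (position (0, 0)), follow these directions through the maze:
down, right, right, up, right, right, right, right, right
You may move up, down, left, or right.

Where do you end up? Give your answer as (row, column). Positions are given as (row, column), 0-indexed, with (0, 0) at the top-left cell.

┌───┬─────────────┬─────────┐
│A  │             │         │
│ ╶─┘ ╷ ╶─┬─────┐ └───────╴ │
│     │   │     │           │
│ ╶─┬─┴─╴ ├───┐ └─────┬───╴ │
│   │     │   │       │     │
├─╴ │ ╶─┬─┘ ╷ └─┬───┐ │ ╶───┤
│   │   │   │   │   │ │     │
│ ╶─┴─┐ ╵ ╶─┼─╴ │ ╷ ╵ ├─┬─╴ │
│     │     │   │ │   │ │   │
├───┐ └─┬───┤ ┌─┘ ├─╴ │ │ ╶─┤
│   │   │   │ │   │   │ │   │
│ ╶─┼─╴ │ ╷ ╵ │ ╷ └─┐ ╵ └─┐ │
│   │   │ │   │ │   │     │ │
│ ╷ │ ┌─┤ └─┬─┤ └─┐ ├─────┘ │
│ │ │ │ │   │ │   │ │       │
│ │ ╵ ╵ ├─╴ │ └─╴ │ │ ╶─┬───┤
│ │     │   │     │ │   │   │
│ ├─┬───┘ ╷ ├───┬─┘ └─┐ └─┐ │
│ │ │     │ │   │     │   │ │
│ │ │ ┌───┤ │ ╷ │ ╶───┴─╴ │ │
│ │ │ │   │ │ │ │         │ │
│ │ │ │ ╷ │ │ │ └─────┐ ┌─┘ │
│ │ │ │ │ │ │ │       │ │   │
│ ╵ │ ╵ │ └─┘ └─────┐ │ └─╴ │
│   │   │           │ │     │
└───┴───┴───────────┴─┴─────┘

Following directions step by step:
Start: (0, 0)
  down: (0, 0) → (1, 0)
  right: (1, 0) → (1, 1)
  right: (1, 1) → (1, 2)
  up: (1, 2) → (0, 2)
  right: (0, 2) → (0, 3)
  right: (0, 3) → (0, 4)
  right: (0, 4) → (0, 5)
  right: (0, 5) → (0, 6)
  right: (0, 6) → (0, 7)
Final position: (0, 7)

Path taken:

┌───┬─────────────┬─────────┐
│A  │↱ → → → → B  │         │
│ ╶─┘ ╷ ╶─┬─────┐ └───────╴ │
│↳ → ↑│   │     │           │
│ ╶─┬─┴─╴ ├───┐ └─────┬───╴ │
│   │     │   │       │     │
├─╴ │ ╶─┬─┘ ╷ └─┬───┐ │ ╶───┤
│   │   │   │   │   │ │     │
│ ╶─┴─┐ ╵ ╶─┼─╴ │ ╷ ╵ ├─┬─╴ │
│     │     │   │ │   │ │   │
├───┐ └─┬───┤ ┌─┘ ├─╴ │ │ ╶─┤
│   │   │   │ │   │   │ │   │
│ ╶─┼─╴ │ ╷ ╵ │ ╷ └─┐ ╵ └─┐ │
│   │   │ │   │ │   │     │ │
│ ╷ │ ┌─┤ └─┬─┤ └─┐ ├─────┘ │
│ │ │ │ │   │ │   │ │       │
│ │ ╵ ╵ ├─╴ │ └─╴ │ │ ╶─┬───┤
│ │     │   │     │ │   │   │
│ ├─┬───┘ ╷ ├───┬─┘ └─┐ └─┐ │
│ │ │     │ │   │     │   │ │
│ │ │ ┌───┤ │ ╷ │ ╶───┴─╴ │ │
│ │ │ │   │ │ │ │         │ │
│ │ │ │ ╷ │ │ │ └─────┐ ┌─┘ │
│ │ │ │ │ │ │ │       │ │   │
│ ╵ │ ╵ │ └─┘ └─────┐ │ └─╴ │
│   │   │           │ │     │
└───┴───┴───────────┴─┴─────┘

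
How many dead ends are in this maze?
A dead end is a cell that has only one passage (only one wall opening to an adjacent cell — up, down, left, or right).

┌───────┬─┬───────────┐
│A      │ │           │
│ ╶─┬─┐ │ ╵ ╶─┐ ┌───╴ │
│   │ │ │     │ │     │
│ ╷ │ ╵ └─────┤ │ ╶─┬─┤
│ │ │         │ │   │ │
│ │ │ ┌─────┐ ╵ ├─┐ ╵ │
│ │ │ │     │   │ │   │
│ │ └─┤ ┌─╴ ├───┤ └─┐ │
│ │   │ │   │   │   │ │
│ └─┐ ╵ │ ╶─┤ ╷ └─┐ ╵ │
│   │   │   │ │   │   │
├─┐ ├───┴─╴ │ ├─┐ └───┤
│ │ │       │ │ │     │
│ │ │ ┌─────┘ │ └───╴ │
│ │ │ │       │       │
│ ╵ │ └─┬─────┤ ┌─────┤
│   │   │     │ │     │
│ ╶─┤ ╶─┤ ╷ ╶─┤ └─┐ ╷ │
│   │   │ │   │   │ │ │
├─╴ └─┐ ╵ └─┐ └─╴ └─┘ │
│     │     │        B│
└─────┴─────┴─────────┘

Checking each cell for number of passages:

Dead ends found at positions:
  (0, 4)
  (1, 2)
  (1, 6)
  (2, 10)
  (3, 2)
  (3, 8)
  (6, 0)
  (6, 7)
  (7, 3)
  (8, 3)
  (8, 6)
  (8, 8)
  (9, 9)
  (10, 0)
  (10, 2)
  (10, 5)
Total dead ends: 16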